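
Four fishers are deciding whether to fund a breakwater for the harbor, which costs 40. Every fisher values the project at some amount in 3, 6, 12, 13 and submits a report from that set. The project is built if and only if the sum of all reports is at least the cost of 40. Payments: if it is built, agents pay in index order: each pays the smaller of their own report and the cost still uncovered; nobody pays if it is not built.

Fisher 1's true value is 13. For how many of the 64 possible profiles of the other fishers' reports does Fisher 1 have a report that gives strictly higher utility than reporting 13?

Others report (3, 12, 13): truth gives 0; report 12 gives 1 > 0. Violating.
Others report (3, 13, 12): truth gives 0; report 12 gives 1 > 0. Violating.
Others report (3, 13, 13): truth gives 0; report 12 gives 1 > 0. Violating.
Others report (6, 12, 12): truth gives 0; report 12 gives 1 > 0. Violating.
Others report (3, 3, 3): truth gives 0; no alternative beats it.
Others report (3, 3, 6): truth gives 0; no alternative beats it.
(Checking all 64 profiles: 29 have a profitable deviation, 35 do not.)

29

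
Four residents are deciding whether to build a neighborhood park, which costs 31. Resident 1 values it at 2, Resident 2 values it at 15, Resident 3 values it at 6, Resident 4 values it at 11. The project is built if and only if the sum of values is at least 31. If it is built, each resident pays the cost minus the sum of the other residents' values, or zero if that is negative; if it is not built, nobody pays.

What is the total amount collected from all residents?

Total value 34 ≥ cost 31, so it is built.
Resident 1: others sum to 32; max(0, 31 - 32) = 0.
Resident 2: others sum to 19; max(0, 31 - 19) = 12.
Resident 3: others sum to 28; max(0, 31 - 28) = 3.
Resident 4: others sum to 23; max(0, 31 - 23) = 8.
Total collected = 0 + 12 + 3 + 8 = 23.

23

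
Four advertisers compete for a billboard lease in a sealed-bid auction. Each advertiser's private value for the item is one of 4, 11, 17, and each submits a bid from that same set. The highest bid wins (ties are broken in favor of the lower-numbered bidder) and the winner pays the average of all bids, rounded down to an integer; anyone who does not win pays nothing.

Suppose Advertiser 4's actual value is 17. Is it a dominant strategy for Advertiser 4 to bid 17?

Consider the case where Advertiser 1 bids 4, Advertiser 2 bids 4 and Advertiser 3 bids 4.
Truthful bid 17: wins, pays 7, utility 17 - 7 = 10.
Bid 11 instead: wins, pays 5, utility 17 - 5 = 12.
Since 12 > 10, bidding 11 is strictly better here, so truthful bidding is not dominant.

No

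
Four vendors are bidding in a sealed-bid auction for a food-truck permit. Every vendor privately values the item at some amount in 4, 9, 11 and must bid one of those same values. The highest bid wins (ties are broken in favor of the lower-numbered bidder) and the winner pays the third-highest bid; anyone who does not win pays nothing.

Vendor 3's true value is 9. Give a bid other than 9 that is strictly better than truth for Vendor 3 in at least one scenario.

11

Suppose Vendor 1 bids 4, Vendor 2 bids 4 and Vendor 4 bids 11.
Bid 9: loses, pays 0, utility 0.
Bid 11: wins, pays 4, utility 9 - 4 = 5.
So bidding 11 beats truth here (5 > 0).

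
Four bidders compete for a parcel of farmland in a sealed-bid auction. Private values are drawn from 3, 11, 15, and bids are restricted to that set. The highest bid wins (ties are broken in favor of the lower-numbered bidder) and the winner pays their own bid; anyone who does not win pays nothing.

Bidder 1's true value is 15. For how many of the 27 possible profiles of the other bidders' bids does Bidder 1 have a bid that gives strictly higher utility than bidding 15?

Others bid (3, 3, 3): truth gives 0; bid 3 gives 12 > 0. Violating.
Others bid (3, 3, 11): truth gives 0; bid 11 gives 4 > 0. Violating.
Others bid (3, 11, 3): truth gives 0; bid 11 gives 4 > 0. Violating.
Others bid (3, 11, 11): truth gives 0; bid 11 gives 4 > 0. Violating.
Others bid (3, 3, 15): truth gives 0; no alternative beats it.
Others bid (3, 11, 15): truth gives 0; no alternative beats it.
(Checking all 27 profiles: 8 have a profitable deviation, 19 do not.)

8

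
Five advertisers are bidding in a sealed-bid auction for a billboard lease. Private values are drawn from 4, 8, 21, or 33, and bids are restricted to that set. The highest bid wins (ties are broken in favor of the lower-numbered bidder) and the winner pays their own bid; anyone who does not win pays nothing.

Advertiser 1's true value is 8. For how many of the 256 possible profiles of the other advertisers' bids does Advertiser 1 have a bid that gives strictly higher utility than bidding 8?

1

Others bid (4, 4, 4, 4): truth gives 0; bid 4 gives 4 > 0. Violating.
Others bid (4, 4, 4, 8): truth gives 0; no alternative beats it.
Others bid (4, 4, 4, 21): truth gives 0; no alternative beats it.
(Checking all 256 profiles: 1 has a profitable deviation, 255 do not.)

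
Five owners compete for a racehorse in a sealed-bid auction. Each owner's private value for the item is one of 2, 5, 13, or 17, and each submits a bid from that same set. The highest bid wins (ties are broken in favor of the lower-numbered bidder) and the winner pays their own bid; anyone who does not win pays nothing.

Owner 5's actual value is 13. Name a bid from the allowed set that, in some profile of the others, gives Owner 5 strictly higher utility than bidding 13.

Suppose Owner 1 bids 2, Owner 2 bids 2, Owner 3 bids 2 and Owner 4 bids 2.
Bid 13: wins, pays 13, utility 13 - 13 = 0.
Bid 5: wins, pays 5, utility 13 - 5 = 8.
So bidding 5 beats truth here (8 > 0).

5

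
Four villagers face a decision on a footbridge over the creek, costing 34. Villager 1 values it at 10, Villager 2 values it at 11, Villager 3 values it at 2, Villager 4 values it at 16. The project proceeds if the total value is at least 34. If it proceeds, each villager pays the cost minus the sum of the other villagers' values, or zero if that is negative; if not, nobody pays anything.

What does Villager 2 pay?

6

Total value 39 ≥ cost 34, so the project is built.
The other villagers' values sum to 28.
Cost minus that sum is 34 - 28 = 6.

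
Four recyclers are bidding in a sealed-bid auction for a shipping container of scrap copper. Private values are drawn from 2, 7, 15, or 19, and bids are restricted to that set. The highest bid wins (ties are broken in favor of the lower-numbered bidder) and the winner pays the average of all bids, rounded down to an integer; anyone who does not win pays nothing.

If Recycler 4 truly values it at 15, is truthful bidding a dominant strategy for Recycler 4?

Consider the case where Recycler 1 bids 2, Recycler 2 bids 2 and Recycler 3 bids 2.
Truthful bid 15: wins, pays 5, utility 15 - 5 = 10.
Bid 7 instead: wins, pays 3, utility 15 - 3 = 12.
Since 12 > 10, bidding 7 is strictly better here, so truthful bidding is not dominant.

No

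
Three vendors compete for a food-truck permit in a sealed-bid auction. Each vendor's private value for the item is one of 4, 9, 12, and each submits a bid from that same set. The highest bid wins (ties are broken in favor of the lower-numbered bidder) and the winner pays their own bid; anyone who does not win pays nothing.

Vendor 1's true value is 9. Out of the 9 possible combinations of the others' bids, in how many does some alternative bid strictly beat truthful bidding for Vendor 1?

1

Others bid (4, 4): truth gives 0; bid 4 gives 5 > 0. Violating.
Others bid (4, 9): truth gives 0; no alternative beats it.
Others bid (4, 12): truth gives 0; no alternative beats it.
(Checking all 9 profiles: 1 has a profitable deviation, 8 do not.)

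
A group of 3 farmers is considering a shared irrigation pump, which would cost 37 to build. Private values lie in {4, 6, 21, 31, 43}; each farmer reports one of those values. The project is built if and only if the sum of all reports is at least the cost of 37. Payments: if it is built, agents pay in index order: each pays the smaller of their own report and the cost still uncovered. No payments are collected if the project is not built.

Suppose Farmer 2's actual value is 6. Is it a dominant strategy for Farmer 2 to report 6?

Consider the case where Farmer 1 reports 4 and Farmer 3 reports 31.
Truthful report 6: project built, pays 6, utility 6 - 6 = 0.
Report 4 instead: project built, pays 4, utility 6 - 4 = 2.
Since 2 > 0, reporting 4 is strictly better here, so truthful reporting is not dominant.

No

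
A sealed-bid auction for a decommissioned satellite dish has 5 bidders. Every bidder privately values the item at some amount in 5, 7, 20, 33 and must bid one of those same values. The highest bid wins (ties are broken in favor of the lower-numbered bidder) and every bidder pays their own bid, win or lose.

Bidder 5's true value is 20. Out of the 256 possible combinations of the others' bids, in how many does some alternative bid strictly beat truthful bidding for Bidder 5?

Others bid (5, 5, 5, 5): truth gives 0; bid 7 gives 13 > 0. Violating.
Others bid (5, 5, 5, 20): truth gives -20; bid 5 gives -5 > -20. Violating.
Others bid (5, 5, 5, 33): truth gives -20; bid 5 gives -5 > -20. Violating.
Others bid (5, 5, 7, 20): truth gives -20; bid 5 gives -5 > -20. Violating.
Others bid (5, 5, 5, 7): truth gives 0; no alternative beats it.
Others bid (5, 5, 7, 5): truth gives 0; no alternative beats it.
(Checking all 256 profiles: 241 have a profitable deviation, 15 do not.)

241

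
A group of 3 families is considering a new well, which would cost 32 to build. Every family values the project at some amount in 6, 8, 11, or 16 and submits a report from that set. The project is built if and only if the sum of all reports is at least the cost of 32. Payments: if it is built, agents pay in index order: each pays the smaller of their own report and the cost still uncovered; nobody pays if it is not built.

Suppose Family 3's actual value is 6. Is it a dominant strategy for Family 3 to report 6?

Check each profile of the others' reports and compare truth against every alternative report.
Others report (8, 16): truth gives 0, best alternative gives -2.
Others report (16, 8): truth gives 0, best alternative gives -2.
Others report (16, 16): truth gives 6, best alternative gives 6.
Others report (11, 16): truth gives 1, best alternative gives 1.
Others report (16, 11): truth gives 1, best alternative gives 1.
Others report (6, 6): truth gives 0, best alternative gives 0.
(Remaining 10 profiles checked similarly; truth is weakly best in each.)
In every case the truthful report is at least as good as any alternative, so it is a dominant strategy.

Yes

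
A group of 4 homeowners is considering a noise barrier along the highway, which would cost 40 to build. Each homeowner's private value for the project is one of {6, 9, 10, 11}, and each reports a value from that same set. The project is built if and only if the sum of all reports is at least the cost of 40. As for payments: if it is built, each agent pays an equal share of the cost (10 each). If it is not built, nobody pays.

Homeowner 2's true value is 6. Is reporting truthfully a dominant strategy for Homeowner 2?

Yes

Check each profile of the others' reports and compare truth against every alternative report.
Others report (9, 11, 11): truth gives 0, best alternative gives -4.
Others report (10, 10, 11): truth gives 0, best alternative gives -4.
Others report (10, 11, 10): truth gives 0, best alternative gives -4.
Others report (10, 11, 11): truth gives 0, best alternative gives -4.
Others report (11, 9, 11): truth gives 0, best alternative gives -4.
Others report (11, 10, 10): truth gives 0, best alternative gives -4.
(Remaining 58 profiles checked similarly; truth is weakly best in each.)
In every case the truthful report is at least as good as any alternative, so it is a dominant strategy.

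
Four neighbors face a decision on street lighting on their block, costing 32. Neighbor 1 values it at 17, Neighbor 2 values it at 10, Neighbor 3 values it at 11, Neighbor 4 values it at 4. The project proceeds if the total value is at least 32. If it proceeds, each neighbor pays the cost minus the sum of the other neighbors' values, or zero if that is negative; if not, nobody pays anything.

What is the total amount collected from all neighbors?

8

Total value 42 ≥ cost 32, so it is built.
Neighbor 1: others sum to 25; max(0, 32 - 25) = 7.
Neighbor 2: others sum to 32; max(0, 32 - 32) = 0.
Neighbor 3: others sum to 31; max(0, 32 - 31) = 1.
Neighbor 4: others sum to 38; max(0, 32 - 38) = 0.
Total collected = 7 + 0 + 1 + 0 = 8.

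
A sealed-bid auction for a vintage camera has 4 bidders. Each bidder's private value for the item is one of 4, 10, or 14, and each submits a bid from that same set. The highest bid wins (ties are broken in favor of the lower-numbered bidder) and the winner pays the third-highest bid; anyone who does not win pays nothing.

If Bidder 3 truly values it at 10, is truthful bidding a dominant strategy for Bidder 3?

No

Consider the case where Bidder 1 bids 4, Bidder 2 bids 4 and Bidder 4 bids 14.
Truthful bid 10: loses, pays 0, utility 0.
Bid 14 instead: wins, pays 4, utility 10 - 4 = 6.
Since 6 > 0, bidding 14 is strictly better here, so truthful bidding is not dominant.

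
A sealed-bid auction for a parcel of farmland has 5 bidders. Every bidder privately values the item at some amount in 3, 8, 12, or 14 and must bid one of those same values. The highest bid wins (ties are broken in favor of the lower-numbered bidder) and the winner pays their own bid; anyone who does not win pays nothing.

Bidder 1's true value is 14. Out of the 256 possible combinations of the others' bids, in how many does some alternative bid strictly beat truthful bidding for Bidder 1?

81

Others bid (3, 3, 3, 3): truth gives 0; bid 3 gives 11 > 0. Violating.
Others bid (3, 3, 3, 8): truth gives 0; bid 8 gives 6 > 0. Violating.
Others bid (3, 3, 3, 12): truth gives 0; bid 12 gives 2 > 0. Violating.
Others bid (3, 3, 8, 3): truth gives 0; bid 8 gives 6 > 0. Violating.
Others bid (3, 3, 3, 14): truth gives 0; no alternative beats it.
Others bid (3, 3, 8, 14): truth gives 0; no alternative beats it.
(Checking all 256 profiles: 81 have a profitable deviation, 175 do not.)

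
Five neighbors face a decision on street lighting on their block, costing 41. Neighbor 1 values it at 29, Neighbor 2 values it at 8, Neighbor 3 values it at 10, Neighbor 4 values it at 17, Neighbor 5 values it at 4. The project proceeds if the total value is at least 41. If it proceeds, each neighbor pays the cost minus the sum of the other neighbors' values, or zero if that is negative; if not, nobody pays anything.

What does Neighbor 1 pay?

Total value 68 ≥ cost 41, so the project is built.
The other neighbors' values sum to 39.
Cost minus that sum is 41 - 39 = 2.

2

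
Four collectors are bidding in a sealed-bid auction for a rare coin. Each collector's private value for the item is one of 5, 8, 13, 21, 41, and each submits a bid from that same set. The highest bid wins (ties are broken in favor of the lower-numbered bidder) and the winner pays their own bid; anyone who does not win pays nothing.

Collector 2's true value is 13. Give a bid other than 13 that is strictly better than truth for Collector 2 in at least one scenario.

Suppose Collector 1 bids 5, Collector 3 bids 5 and Collector 4 bids 5.
Bid 13: wins, pays 13, utility 13 - 13 = 0.
Bid 8: wins, pays 8, utility 13 - 8 = 5.
So bidding 8 beats truth here (5 > 0).

8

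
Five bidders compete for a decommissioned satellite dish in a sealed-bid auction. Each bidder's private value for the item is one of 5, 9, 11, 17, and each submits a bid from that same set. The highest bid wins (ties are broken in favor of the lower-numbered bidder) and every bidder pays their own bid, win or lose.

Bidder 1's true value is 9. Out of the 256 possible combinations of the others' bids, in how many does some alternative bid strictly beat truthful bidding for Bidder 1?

241

Others bid (5, 5, 5, 5): truth gives 0; bid 5 gives 4 > 0. Violating.
Others bid (5, 5, 5, 11): truth gives -9; bid 11 gives -2 > -9. Violating.
Others bid (5, 5, 5, 17): truth gives -9; bid 5 gives -5 > -9. Violating.
Others bid (5, 5, 9, 11): truth gives -9; bid 11 gives -2 > -9. Violating.
Others bid (5, 5, 5, 9): truth gives 0; no alternative beats it.
Others bid (5, 5, 9, 5): truth gives 0; no alternative beats it.
(Checking all 256 profiles: 241 have a profitable deviation, 15 do not.)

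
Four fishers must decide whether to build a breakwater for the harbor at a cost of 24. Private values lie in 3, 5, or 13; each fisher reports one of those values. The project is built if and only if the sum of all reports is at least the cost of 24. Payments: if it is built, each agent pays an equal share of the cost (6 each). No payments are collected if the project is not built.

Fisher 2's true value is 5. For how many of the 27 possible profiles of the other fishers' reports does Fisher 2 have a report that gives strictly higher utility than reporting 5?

Others report (3, 3, 13): truth gives -1; report 3 gives 0 > -1. Violating.
Others report (3, 13, 3): truth gives -1; report 3 gives 0 > -1. Violating.
Others report (13, 3, 3): truth gives -1; report 3 gives 0 > -1. Violating.
Others report (3, 3, 3): truth gives 0; no alternative beats it.
Others report (3, 3, 5): truth gives 0; no alternative beats it.
(Checking all 27 profiles: 3 have a profitable deviation, 24 do not.)

3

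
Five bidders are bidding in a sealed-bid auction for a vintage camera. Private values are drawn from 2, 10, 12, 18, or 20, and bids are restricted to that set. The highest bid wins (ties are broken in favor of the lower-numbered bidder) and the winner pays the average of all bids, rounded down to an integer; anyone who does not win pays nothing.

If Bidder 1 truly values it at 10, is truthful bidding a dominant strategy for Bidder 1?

No

Consider the case where Bidder 2 bids 2, Bidder 3 bids 2, Bidder 4 bids 2 and Bidder 5 bids 2.
Truthful bid 10: wins, pays 3, utility 10 - 3 = 7.
Bid 2 instead: wins, pays 2, utility 10 - 2 = 8.
Since 8 > 7, bidding 2 is strictly better here, so truthful bidding is not dominant.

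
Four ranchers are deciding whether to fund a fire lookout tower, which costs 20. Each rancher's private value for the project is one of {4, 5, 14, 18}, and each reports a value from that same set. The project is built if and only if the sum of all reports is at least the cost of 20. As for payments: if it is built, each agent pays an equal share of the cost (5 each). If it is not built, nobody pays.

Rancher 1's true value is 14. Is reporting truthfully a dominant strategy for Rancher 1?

Check each profile of the others' reports and compare truth against every alternative report.
Others report (4, 4, 4): truth gives 9, best alternative gives 9.
Others report (4, 4, 5): truth gives 9, best alternative gives 9.
Others report (4, 4, 14): truth gives 9, best alternative gives 9.
Others report (4, 4, 18): truth gives 9, best alternative gives 9.
Others report (4, 5, 4): truth gives 9, best alternative gives 9.
Others report (4, 5, 5): truth gives 9, best alternative gives 9.
(Remaining 58 profiles checked similarly; truth is weakly best in each.)
In every case the truthful report is at least as good as any alternative, so it is a dominant strategy.

Yes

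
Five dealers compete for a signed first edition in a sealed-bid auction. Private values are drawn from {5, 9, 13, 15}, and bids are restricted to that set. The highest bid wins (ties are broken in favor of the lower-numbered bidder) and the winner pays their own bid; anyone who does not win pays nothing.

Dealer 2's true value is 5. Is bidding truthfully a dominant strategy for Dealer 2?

Yes

Check each profile of the others' bids and compare truth against every alternative bid.
Others bid (5, 5, 5, 5): truth gives 0, best alternative gives -4.
Others bid (5, 5, 5, 9): truth gives 0, best alternative gives -4.
Others bid (5, 5, 9, 5): truth gives 0, best alternative gives -4.
Others bid (5, 5, 9, 9): truth gives 0, best alternative gives -4.
Others bid (5, 9, 5, 5): truth gives 0, best alternative gives -4.
Others bid (5, 9, 5, 9): truth gives 0, best alternative gives -4.
(Remaining 250 profiles checked similarly; truth is weakly best in each.)
In every case the truthful bid is at least as good as any alternative, so it is a dominant strategy.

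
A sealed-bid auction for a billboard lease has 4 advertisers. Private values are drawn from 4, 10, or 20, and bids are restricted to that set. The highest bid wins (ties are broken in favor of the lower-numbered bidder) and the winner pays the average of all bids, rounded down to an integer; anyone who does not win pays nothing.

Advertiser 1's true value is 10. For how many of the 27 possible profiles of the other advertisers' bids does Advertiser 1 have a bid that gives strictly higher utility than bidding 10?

1

Others bid (4, 4, 4): truth gives 5; bid 4 gives 6 > 5. Violating.
Others bid (4, 4, 10): truth gives 3; no alternative beats it.
Others bid (4, 4, 20): truth gives 0; no alternative beats it.
(Checking all 27 profiles: 1 has a profitable deviation, 26 do not.)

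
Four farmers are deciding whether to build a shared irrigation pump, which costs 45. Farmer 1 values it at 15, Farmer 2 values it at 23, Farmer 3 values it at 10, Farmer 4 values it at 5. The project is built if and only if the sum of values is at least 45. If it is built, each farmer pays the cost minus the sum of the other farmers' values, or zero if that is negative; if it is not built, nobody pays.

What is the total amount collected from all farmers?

24

Total value 53 ≥ cost 45, so it is built.
Farmer 1: others sum to 38; max(0, 45 - 38) = 7.
Farmer 2: others sum to 30; max(0, 45 - 30) = 15.
Farmer 3: others sum to 43; max(0, 45 - 43) = 2.
Farmer 4: others sum to 48; max(0, 45 - 48) = 0.
Total collected = 7 + 15 + 2 + 0 = 24.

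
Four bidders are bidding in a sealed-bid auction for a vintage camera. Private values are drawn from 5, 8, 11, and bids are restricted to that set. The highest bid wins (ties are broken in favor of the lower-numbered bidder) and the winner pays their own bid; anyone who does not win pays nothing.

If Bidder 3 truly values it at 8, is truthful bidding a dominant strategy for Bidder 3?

Yes

Check each profile of the others' bids and compare truth against every alternative bid.
Others bid (5, 5, 5): truth gives 0, best alternative gives 0.
Others bid (5, 5, 8): truth gives 0, best alternative gives 0.
Others bid (5, 5, 11): truth gives 0, best alternative gives 0.
Others bid (5, 8, 5): truth gives 0, best alternative gives 0.
Others bid (5, 8, 8): truth gives 0, best alternative gives 0.
Others bid (5, 8, 11): truth gives 0, best alternative gives 0.
(Remaining 21 profiles checked similarly; truth is weakly best in each.)
In every case the truthful bid is at least as good as any alternative, so it is a dominant strategy.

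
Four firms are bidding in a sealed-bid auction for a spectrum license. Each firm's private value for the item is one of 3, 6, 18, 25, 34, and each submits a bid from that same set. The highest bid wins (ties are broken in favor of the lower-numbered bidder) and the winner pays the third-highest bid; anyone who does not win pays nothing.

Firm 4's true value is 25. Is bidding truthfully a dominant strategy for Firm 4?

Consider the case where Firm 1 bids 3, Firm 2 bids 3 and Firm 3 bids 25.
Truthful bid 25: loses, pays 0, utility 0.
Bid 34 instead: wins, pays 3, utility 25 - 3 = 22.
Since 22 > 0, bidding 34 is strictly better here, so truthful bidding is not dominant.

No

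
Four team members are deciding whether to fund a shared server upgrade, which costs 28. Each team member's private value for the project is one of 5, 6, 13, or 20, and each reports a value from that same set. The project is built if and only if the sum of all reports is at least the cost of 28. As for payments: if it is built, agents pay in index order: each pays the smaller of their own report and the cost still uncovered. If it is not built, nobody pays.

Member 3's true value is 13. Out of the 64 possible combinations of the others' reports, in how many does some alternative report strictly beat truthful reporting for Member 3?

Others report (5, 5, 13): truth gives 0; report 5 gives 8 > 0. Violating.
Others report (5, 5, 20): truth gives 0; report 5 gives 8 > 0. Violating.
Others report (5, 6, 13): truth gives 0; report 5 gives 8 > 0. Violating.
Others report (5, 6, 20): truth gives 0; report 5 gives 8 > 0. Violating.
Others report (5, 5, 5): truth gives 0; no alternative beats it.
Others report (5, 5, 6): truth gives 0; no alternative beats it.
(Checking all 64 profiles: 24 have a profitable deviation, 40 do not.)

24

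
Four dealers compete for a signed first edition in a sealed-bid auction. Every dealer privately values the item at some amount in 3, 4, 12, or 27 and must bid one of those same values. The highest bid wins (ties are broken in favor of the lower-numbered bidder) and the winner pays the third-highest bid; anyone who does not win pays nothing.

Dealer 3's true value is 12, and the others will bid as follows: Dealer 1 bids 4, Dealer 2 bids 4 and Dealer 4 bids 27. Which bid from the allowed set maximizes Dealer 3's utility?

Bid 3: loses, pays 0, utility 0.
Bid 4: loses, pays 0, utility 0.
Bid 12: loses, pays 0, utility 0.
Bid 27: wins, pays 4, utility 12 - 4 = 8.
The best choice is 27 with utility 8.

27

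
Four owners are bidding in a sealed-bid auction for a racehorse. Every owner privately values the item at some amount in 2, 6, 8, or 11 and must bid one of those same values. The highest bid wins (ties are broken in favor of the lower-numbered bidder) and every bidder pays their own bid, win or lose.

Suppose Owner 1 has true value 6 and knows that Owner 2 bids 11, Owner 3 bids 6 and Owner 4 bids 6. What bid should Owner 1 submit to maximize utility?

Bid 2: loses but pays 2, utility -2.
Bid 6: loses but pays 6, utility -6.
Bid 8: loses but pays 8, utility -8.
Bid 11: wins, pays 11, utility 6 - 11 = -5.
The best choice is 2 with utility -2.

2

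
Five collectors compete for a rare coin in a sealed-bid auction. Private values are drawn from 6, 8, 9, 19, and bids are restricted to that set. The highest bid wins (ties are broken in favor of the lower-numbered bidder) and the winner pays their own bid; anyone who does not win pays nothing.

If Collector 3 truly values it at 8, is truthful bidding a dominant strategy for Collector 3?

Check each profile of the others' bids and compare truth against every alternative bid.
Others bid (6, 6, 6, 6): truth gives 0, best alternative gives 0.
Others bid (6, 6, 6, 8): truth gives 0, best alternative gives 0.
Others bid (6, 6, 6, 9): truth gives 0, best alternative gives 0.
Others bid (6, 6, 6, 19): truth gives 0, best alternative gives 0.
Others bid (6, 6, 8, 6): truth gives 0, best alternative gives 0.
Others bid (6, 6, 8, 8): truth gives 0, best alternative gives 0.
(Remaining 250 profiles checked similarly; truth is weakly best in each.)
In every case the truthful bid is at least as good as any alternative, so it is a dominant strategy.

Yes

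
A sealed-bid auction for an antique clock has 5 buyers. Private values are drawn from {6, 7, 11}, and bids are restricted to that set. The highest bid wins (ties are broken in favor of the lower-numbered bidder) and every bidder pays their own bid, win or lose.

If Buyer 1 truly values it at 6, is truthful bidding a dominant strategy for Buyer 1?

Consider the case where Buyer 2 bids 6, Buyer 3 bids 6, Buyer 4 bids 6 and Buyer 5 bids 7.
Truthful bid 6: loses but pays 6, utility -6.
Bid 7 instead: wins, pays 7, utility 6 - 7 = -1.
Since -1 > -6, bidding 7 is strictly better here, so truthful bidding is not dominant.

No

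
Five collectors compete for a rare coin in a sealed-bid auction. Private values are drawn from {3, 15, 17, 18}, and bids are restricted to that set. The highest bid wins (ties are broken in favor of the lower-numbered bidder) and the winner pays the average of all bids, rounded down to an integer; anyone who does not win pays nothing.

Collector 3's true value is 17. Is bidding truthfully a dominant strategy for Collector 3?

No

Consider the case where Collector 1 bids 3, Collector 2 bids 3, Collector 4 bids 3 and Collector 5 bids 15.
Truthful bid 17: wins, pays 8, utility 17 - 8 = 9.
Bid 15 instead: wins, pays 7, utility 17 - 7 = 10.
Since 10 > 9, bidding 15 is strictly better here, so truthful bidding is not dominant.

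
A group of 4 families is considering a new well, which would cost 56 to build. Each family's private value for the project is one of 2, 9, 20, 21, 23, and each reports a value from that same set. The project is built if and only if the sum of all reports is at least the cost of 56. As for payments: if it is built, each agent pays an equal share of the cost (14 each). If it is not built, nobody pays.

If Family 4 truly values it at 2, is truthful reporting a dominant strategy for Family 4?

Check each profile of the others' reports and compare truth against every alternative report.
Others report (2, 23, 23): truth gives 0, best alternative gives -12.
Others report (9, 20, 20): truth gives 0, best alternative gives -12.
Others report (9, 20, 21): truth gives 0, best alternative gives -12.
Others report (9, 20, 23): truth gives 0, best alternative gives -12.
Others report (9, 21, 20): truth gives 0, best alternative gives -12.
Others report (9, 21, 21): truth gives 0, best alternative gives -12.
(Remaining 119 profiles checked similarly; truth is weakly best in each.)
In every case the truthful report is at least as good as any alternative, so it is a dominant strategy.

Yes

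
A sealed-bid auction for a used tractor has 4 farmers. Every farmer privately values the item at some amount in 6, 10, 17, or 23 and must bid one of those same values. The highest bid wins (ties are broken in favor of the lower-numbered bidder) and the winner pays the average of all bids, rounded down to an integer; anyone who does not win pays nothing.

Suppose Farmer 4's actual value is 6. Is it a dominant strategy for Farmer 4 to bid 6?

Check each profile of the others' bids and compare truth against every alternative bid.
Others bid (6, 6, 6): truth gives 0, best alternative gives -1.
Others bid (6, 6, 10): truth gives 0, best alternative gives 0.
Others bid (6, 6, 17): truth gives 0, best alternative gives 0.
Others bid (6, 6, 23): truth gives 0, best alternative gives 0.
Others bid (6, 10, 6): truth gives 0, best alternative gives 0.
Others bid (6, 10, 10): truth gives 0, best alternative gives 0.
(Remaining 58 profiles checked similarly; truth is weakly best in each.)
In every case the truthful bid is at least as good as any alternative, so it is a dominant strategy.

Yes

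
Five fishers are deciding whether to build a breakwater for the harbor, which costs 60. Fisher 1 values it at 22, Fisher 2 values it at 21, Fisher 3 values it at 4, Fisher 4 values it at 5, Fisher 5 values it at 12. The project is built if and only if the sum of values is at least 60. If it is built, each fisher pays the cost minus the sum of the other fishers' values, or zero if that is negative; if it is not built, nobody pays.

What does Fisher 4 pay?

Total value 64 ≥ cost 60, so the project is built.
The other fishers' values sum to 59.
Cost minus that sum is 60 - 59 = 1.

1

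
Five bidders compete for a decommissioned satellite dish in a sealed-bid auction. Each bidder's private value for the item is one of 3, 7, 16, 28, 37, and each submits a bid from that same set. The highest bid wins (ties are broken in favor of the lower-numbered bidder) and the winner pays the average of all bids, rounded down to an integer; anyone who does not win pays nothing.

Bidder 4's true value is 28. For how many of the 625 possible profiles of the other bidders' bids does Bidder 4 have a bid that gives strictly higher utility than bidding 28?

231

Others bid (3, 3, 3, 3): truth gives 20; bid 7 gives 25 > 20. Violating.
Others bid (3, 3, 3, 7): truth gives 20; bid 7 gives 24 > 20. Violating.
Others bid (3, 3, 3, 16): truth gives 18; bid 16 gives 20 > 18. Violating.
Others bid (3, 3, 3, 37): truth gives 0; bid 37 gives 12 > 0. Violating.
Others bid (3, 3, 3, 28): truth gives 15; no alternative beats it.
Others bid (3, 3, 7, 28): truth gives 15; no alternative beats it.
(Checking all 625 profiles: 231 have a profitable deviation, 394 do not.)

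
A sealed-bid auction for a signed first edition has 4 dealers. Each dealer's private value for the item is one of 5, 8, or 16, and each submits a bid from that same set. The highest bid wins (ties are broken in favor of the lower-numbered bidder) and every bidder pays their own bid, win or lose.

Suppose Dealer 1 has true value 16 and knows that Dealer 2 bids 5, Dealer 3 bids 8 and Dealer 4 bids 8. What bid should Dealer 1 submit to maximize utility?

8

Bid 5: loses but pays 5, utility -5.
Bid 8: wins, pays 8, utility 16 - 8 = 8.
Bid 16: wins, pays 16, utility 16 - 16 = 0.
The best choice is 8 with utility 8.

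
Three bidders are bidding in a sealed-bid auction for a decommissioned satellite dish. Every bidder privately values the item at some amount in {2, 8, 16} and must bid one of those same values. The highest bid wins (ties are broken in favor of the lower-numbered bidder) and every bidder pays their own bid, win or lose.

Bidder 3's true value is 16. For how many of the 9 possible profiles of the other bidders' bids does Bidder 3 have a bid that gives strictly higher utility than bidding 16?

Others bid (2, 2): truth gives 0; bid 8 gives 8 > 0. Violating.
Others bid (2, 16): truth gives -16; bid 2 gives -2 > -16. Violating.
Others bid (8, 16): truth gives -16; bid 2 gives -2 > -16. Violating.
Others bid (16, 2): truth gives -16; bid 2 gives -2 > -16. Violating.
Others bid (2, 8): truth gives 0; no alternative beats it.
Others bid (8, 2): truth gives 0; no alternative beats it.
(Checking all 9 profiles: 6 have a profitable deviation, 3 do not.)

6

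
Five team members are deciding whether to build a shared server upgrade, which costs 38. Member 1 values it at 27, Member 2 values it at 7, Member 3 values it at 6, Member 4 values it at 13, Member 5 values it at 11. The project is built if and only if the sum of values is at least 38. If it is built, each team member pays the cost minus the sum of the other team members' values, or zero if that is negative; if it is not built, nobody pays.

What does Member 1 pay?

1

Total value 64 ≥ cost 38, so the project is built.
The other team members' values sum to 37.
Cost minus that sum is 38 - 37 = 1.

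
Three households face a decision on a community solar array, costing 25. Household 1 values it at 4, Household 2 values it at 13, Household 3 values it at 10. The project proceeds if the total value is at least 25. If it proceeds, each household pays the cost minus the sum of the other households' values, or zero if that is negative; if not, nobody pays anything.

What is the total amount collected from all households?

Total value 27 ≥ cost 25, so it is built.
Household 1: others sum to 23; max(0, 25 - 23) = 2.
Household 2: others sum to 14; max(0, 25 - 14) = 11.
Household 3: others sum to 17; max(0, 25 - 17) = 8.
Total collected = 2 + 11 + 8 = 21.

21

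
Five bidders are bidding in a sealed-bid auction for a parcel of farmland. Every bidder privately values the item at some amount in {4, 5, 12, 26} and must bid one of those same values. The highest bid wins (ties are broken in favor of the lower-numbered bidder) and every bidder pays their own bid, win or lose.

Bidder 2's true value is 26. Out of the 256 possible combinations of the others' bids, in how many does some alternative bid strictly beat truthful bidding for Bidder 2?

118

Others bid (4, 4, 4, 4): truth gives 0; bid 5 gives 21 > 0. Violating.
Others bid (4, 4, 4, 5): truth gives 0; bid 5 gives 21 > 0. Violating.
Others bid (4, 4, 4, 12): truth gives 0; bid 12 gives 14 > 0. Violating.
Others bid (4, 4, 5, 4): truth gives 0; bid 5 gives 21 > 0. Violating.
Others bid (4, 4, 4, 26): truth gives 0; no alternative beats it.
Others bid (4, 4, 5, 26): truth gives 0; no alternative beats it.
(Checking all 256 profiles: 118 have a profitable deviation, 138 do not.)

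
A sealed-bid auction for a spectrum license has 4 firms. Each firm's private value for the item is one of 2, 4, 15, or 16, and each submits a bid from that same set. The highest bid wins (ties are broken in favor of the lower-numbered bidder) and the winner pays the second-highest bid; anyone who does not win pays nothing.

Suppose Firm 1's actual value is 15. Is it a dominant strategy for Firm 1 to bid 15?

Yes

Check each profile of the others' bids and compare truth against every alternative bid.
Others bid (2, 2, 2): truth gives 13, best alternative gives 13.
Others bid (2, 2, 4): truth gives 11, best alternative gives 11.
Others bid (2, 4, 2): truth gives 11, best alternative gives 11.
Others bid (2, 4, 4): truth gives 11, best alternative gives 11.
Others bid (4, 2, 2): truth gives 11, best alternative gives 11.
Others bid (4, 2, 4): truth gives 11, best alternative gives 11.
(Remaining 58 profiles checked similarly; truth is weakly best in each.)
In every case the truthful bid is at least as good as any alternative, so it is a dominant strategy.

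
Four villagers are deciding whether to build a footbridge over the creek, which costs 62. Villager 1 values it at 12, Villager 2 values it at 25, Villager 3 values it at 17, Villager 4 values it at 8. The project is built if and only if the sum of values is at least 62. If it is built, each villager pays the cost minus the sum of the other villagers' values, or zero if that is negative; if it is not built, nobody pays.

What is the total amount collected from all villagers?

62

Total value 62 ≥ cost 62, so it is built.
Villager 1: others sum to 50; max(0, 62 - 50) = 12.
Villager 2: others sum to 37; max(0, 62 - 37) = 25.
Villager 3: others sum to 45; max(0, 62 - 45) = 17.
Villager 4: others sum to 54; max(0, 62 - 54) = 8.
Total collected = 12 + 25 + 17 + 8 = 62.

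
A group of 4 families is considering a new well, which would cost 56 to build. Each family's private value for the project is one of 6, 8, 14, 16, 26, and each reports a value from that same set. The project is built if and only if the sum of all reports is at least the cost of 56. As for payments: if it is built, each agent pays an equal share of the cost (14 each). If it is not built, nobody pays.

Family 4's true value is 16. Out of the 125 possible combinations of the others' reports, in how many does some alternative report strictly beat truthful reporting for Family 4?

Others report (6, 6, 26): truth gives 0; report 26 gives 2 > 0. Violating.
Others report (6, 8, 16): truth gives 0; report 26 gives 2 > 0. Violating.
Others report (6, 14, 14): truth gives 0; report 26 gives 2 > 0. Violating.
Others report (6, 14, 16): truth gives 0; report 26 gives 2 > 0. Violating.
Others report (6, 6, 6): truth gives 0; no alternative beats it.
Others report (6, 6, 8): truth gives 0; no alternative beats it.
(Checking all 125 profiles: 36 have a profitable deviation, 89 do not.)

36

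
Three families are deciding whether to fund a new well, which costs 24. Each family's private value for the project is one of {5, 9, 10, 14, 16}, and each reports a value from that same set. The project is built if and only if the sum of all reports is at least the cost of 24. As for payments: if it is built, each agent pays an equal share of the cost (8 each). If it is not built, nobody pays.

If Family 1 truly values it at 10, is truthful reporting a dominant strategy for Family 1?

Consider the case where Family 2 reports 5 and Family 3 reports 5.
Truthful report 10: project not built, utility 0.
Report 14 instead: project built, pays 8, utility 10 - 8 = 2.
Since 2 > 0, reporting 14 is strictly better here, so truthful reporting is not dominant.

No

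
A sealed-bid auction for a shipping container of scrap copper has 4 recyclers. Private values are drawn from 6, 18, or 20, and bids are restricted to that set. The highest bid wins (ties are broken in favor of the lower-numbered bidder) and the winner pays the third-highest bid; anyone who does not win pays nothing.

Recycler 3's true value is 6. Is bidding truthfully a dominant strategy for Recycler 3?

Yes

Check each profile of the others' bids and compare truth against every alternative bid.
Others bid (6, 6, 6): truth gives 0, best alternative gives 0.
Others bid (6, 6, 18): truth gives 0, best alternative gives 0.
Others bid (6, 6, 20): truth gives 0, best alternative gives 0.
Others bid (6, 18, 6): truth gives 0, best alternative gives 0.
Others bid (6, 18, 18): truth gives 0, best alternative gives 0.
Others bid (6, 18, 20): truth gives 0, best alternative gives 0.
(Remaining 21 profiles checked similarly; truth is weakly best in each.)
In every case the truthful bid is at least as good as any alternative, so it is a dominant strategy.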